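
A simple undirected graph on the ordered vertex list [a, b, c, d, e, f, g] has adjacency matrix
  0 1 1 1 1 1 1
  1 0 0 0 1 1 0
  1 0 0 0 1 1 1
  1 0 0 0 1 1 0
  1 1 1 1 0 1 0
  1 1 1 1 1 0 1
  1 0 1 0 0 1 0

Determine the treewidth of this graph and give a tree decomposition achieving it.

Every bag has size at most 4, so the width is 4 − 1 = 3 and tw(G) ≤ 3. On the other hand G contains the 4-clique {a, c, f, g}. A clique must lie in a single bag of any decomposition, so no decomposition can have width below 3. Combining the bounds, tw(G) = 3.

Treewidth 3.
Bags: B1 = {a, c, f, g}  B2 = {a, c, e, f}  B3 = {a, d, e, f}  B4 = {a, b, e, f}
Tree: B1–B2, B2–B3, B2–B4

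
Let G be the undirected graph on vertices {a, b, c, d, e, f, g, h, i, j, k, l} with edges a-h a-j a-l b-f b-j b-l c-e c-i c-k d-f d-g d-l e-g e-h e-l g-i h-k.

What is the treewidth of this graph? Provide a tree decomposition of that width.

Treewidth 3.
Bags: B1 = {c, h, i, k}  B2 = {c, e, h, i}  B3 = {e, g, h, i}  B4 = {a, e, g, h}  B5 = {a, e, g, l}  B6 = {a, d, g, l}  B7 = {a, d, j, l}  B8 = {b, d, j, l}  B9 = {b, d, f, j}
Tree: B1–B2, B2–B3, B3–B4, B4–B5, B5–B6, B6–B7, B7–B8, B8–B9

Each bag holds 4 vertices, so the decomposition has width 3, which upper-bounds the treewidth. For the lower bound: the 4 vertex sets {c,i,k}, {h}, {e}, {a,d,g,l} are disjoint, each induces a connected subgraph, and every pair is joined by at least one edge of G. Contracting each set to a single vertex therefore yields K_{4} as a minor, and since treewidth is minor-monotone, tw(G) ≥ tw(K_{4}) = 3. Therefore the treewidth is 3.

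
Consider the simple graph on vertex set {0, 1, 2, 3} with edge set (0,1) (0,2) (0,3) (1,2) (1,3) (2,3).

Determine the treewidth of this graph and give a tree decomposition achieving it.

Treewidth 3.
One optimal decomposition is:
Bags: B1 = {0, 1, 2, 3}
Tree: (single bag)

With just one bag of size 4, the width is 4 − 1 = 3, so tw(G) ≤ 3. On the other hand G contains the 4-clique {0, 1, 2, 3}. A clique must lie in a single bag of any decomposition, so no decomposition can have width below 3. The upper and lower bounds meet at 3, so that is the treewidth.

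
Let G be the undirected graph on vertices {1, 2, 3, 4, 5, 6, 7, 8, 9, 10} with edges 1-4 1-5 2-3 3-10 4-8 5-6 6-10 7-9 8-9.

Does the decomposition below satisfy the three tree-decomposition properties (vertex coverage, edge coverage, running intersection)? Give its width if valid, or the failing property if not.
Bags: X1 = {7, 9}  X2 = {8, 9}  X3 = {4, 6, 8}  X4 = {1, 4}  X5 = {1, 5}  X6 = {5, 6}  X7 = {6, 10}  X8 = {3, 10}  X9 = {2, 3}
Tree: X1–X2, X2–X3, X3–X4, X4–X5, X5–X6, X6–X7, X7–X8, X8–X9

No — bags containing vertex 6 are not connected in the tree.

A tree decomposition must satisfy three properties: every vertex lies in some bag; for every edge, both endpoints lie together in some bag; and for every vertex, the bags containing it form a connected subtree. Here bags containing vertex 6 are not connected in the tree, so the decomposition is invalid.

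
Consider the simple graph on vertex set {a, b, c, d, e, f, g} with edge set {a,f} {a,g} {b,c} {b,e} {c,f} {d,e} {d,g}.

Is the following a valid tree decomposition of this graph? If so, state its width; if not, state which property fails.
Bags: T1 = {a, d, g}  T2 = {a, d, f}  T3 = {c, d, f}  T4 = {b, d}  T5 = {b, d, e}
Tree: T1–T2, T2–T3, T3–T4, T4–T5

A tree decomposition must satisfy three properties: every vertex lies in some bag; for every edge, both endpoints lie together in some bag; and for every vertex, the bags containing it form a connected subtree. Here edge (c,b) lies in no bag, so the decomposition is invalid.

No — edge (c,b) lies in no bag.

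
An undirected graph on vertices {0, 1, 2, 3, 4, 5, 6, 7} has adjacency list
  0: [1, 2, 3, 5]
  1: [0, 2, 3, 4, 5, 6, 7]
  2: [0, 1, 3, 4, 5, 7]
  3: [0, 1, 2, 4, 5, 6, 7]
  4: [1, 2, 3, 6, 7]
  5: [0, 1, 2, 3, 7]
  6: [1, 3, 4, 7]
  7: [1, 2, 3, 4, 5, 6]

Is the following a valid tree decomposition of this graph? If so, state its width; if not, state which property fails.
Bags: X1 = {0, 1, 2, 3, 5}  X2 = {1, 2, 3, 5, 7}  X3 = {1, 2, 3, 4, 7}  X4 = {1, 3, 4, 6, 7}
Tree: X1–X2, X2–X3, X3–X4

Every vertex of G appears in some bag (union = {0, 1, 2, 3, 4, 5, 6, 7}); every edge is covered by a bag; and for each vertex v the set of bags containing v is connected in the bag tree. The decomposition is therefore valid. The largest bag has 5 vertices, so the width is 4.

Yes; width 4.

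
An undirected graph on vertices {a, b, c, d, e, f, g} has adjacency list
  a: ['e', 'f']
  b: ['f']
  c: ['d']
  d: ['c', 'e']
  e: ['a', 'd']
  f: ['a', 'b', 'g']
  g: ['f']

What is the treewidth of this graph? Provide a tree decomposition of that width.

Treewidth 1.
One optimal decomposition is:
Bags: B1 = {f, g}  B2 = {a, f}  B3 = {a, e}  B4 = {b, f}  B5 = {d, e}  B6 = {c, d}
Tree: B1–B2, B2–B3, B1–B4, B3–B5, B5–B6

The largest bag has 2 vertices, giving width 1; this decomposition certifies tw(G) ≤ 1. Any graph with an edge has treewidth ≥ 1, and G has the edge f–g. Therefore the treewidth is 1.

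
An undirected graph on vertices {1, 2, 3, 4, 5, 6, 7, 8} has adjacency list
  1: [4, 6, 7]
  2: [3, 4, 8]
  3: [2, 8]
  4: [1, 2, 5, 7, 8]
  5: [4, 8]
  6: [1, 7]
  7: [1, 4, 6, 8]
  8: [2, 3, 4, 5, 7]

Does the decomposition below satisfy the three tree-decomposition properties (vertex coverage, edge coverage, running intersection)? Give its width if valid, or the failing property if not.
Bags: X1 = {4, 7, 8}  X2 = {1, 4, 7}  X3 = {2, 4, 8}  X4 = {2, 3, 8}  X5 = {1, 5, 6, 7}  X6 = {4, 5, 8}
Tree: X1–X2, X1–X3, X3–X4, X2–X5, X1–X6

A tree decomposition must satisfy three properties: every vertex lies in some bag; for every edge, both endpoints lie together in some bag; and for every vertex, the bags containing it form a connected subtree. Here bags containing vertex 5 are not connected in the tree, so the decomposition is invalid.

No — bags containing vertex 5 are not connected in the tree.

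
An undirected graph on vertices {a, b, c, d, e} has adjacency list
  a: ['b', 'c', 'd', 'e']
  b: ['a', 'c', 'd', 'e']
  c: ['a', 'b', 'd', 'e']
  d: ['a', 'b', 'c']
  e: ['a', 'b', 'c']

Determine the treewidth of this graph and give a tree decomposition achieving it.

Treewidth 3.
One optimal decomposition is:
Bags: B1 = {a, b, c, e}  B2 = {a, b, c, d}
Tree: B1–B2

Every bag has size at most 4, so the width is 4 − 1 = 3 and tw(G) ≤ 3. Conversely, {a, b, c, d} is a clique of size 4, and the vertices of any clique must share a bag in every tree decomposition; so some bag has ≥ 4 vertices and tw(G) ≥ 3. Combining the bounds, tw(G) = 3.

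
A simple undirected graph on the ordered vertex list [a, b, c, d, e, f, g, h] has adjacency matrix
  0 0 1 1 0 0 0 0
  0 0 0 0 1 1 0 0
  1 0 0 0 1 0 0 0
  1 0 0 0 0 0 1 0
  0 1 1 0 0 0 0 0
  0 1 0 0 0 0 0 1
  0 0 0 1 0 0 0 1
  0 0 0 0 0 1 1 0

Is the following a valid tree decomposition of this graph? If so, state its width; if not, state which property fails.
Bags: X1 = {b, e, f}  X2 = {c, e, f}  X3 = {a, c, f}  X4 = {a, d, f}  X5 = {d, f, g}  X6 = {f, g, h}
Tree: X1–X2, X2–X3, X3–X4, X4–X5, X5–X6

Vertex coverage: the bags together contain {a, b, c, d, e, f, g, h}, the full vertex set. Edge coverage: each edge of G has both endpoints in at least one bag. Running intersection: for every vertex, the bags containing it form a connected subtree. All three properties hold, so this is a valid tree decomposition of width max|bag| − 1 = 2, and hence tw(G) ≤ 2.

Yes; width 2.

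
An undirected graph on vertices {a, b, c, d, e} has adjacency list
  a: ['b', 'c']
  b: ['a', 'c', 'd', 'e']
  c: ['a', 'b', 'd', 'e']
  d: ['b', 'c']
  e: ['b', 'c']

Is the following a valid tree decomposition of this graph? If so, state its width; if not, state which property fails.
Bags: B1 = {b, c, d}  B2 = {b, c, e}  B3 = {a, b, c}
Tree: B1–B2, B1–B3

Every vertex of G appears in some bag (union = {a, b, c, d, e}); every edge is covered by a bag; and for each vertex v the set of bags containing v is connected in the bag tree. The decomposition is therefore valid. The largest bag has 3 vertices, so the width is 2.

Yes; width 2.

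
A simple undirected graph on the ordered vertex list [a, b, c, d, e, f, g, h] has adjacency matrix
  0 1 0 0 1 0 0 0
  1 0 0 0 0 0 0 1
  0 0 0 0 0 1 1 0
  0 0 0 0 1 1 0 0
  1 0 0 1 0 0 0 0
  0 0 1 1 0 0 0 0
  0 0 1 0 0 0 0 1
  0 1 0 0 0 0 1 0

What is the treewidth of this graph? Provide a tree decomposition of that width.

Treewidth 2.
Bags: B1 = {d, e, f}  B2 = {c, e, f}  B3 = {c, e, g}  B4 = {e, g, h}  B5 = {b, e, h}  B6 = {a, b, e}
Tree: B1–B2, B2–B3, B3–B4, B4–B5, B5–B6

Every bag has size at most 3, so the width is 3 − 1 = 2 and tw(G) ≤ 2. Since e–d–f–c–g–h–b–a–e is a cycle in G, G is not acyclic. Forests are exactly the graphs of treewidth ≤ 1, so tw(G) ≥ 2. The upper and lower bounds meet at 2, so that is the treewidth.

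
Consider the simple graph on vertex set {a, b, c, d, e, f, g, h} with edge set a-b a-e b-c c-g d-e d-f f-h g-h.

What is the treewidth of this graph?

A width-2 tree decomposition is:
Bags: B1 = {d, f, h}  B2 = {d, g, h}  B3 = {c, d, g}  B4 = {b, c, d}  B5 = {a, b, d}  B6 = {a, d, e}
Tree: B1–B2, B2–B3, B3–B4, B4–B5, B5–B6
Every bag has size at most 3, so the width is 3 − 1 = 2 and tw(G) ≤ 2. Since d–f–h–g–c–b–a–e–d is a cycle in G, G is not acyclic. Forests are exactly the graphs of treewidth ≤ 1, so tw(G) ≥ 2. The upper and lower bounds meet at 2, so that is the treewidth.

2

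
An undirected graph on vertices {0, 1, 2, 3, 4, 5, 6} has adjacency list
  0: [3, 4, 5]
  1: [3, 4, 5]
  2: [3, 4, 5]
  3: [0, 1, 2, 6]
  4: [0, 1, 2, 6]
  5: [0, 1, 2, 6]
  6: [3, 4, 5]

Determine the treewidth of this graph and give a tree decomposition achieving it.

Each bag holds 4 vertices, so the decomposition has width 3, which upper-bounds the treewidth. For the lower bound: the 4 vertex sets {0,5}, {2,4}, {3}, {1} are disjoint, each induces a connected subgraph, and every pair is joined by at least one edge of G. Contracting each set to a single vertex therefore yields K_{4} as a minor, and since treewidth is minor-monotone, tw(G) ≥ tw(K_{4}) = 3. Therefore the treewidth is 3.

Treewidth 3.
One optimal decomposition is:
Bags: B1 = {0, 3, 4, 5}  B2 = {2, 3, 4, 5}  B3 = {1, 3, 4, 5}  B4 = {3, 4, 5, 6}
Tree: B1–B2, B2–B3, B3–B4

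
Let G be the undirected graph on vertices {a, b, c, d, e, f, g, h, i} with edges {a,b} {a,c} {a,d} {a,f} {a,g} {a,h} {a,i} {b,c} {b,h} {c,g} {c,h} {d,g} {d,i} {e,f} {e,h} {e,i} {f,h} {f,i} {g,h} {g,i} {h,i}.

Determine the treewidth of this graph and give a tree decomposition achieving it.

Treewidth 3.
One optimal decomposition is:
Bags: B1 = {a, g, h, i}  B2 = {a, f, h, i}  B3 = {a, c, g, h}  B4 = {a, b, c, h}  B5 = {e, f, h, i}  B6 = {a, d, g, i}
Tree: B1–B2, B1–B3, B3–B4, B2–B5, B1–B6

Each bag holds 4 vertices, so the decomposition has width 3, which upper-bounds the treewidth. For the lower bound, the 4 vertices {a, d, g, i} are pairwise adjacent, and any tree decomposition puts a clique entirely inside one bag — forcing width ≥ 3. The upper and lower bounds meet at 3, so that is the treewidth.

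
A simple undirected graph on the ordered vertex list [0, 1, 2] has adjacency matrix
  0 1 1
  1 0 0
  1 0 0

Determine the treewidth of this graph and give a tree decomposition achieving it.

Every bag has size at most 2, so the width is 2 − 1 = 1 and tw(G) ≤ 1. Any graph with an edge has treewidth ≥ 1, and G has the edge 0–2. Hence tw(G) = 1 exactly.

Treewidth 1.
One such decomposition:
Bags: B1 = {0, 2}  B2 = {0, 1}
Tree: B1–B2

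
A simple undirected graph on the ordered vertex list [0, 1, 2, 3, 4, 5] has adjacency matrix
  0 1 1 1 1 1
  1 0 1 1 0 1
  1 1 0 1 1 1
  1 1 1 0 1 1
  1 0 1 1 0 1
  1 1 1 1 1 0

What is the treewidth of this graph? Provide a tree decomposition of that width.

Treewidth 4.
Bags: B1 = {0, 2, 3, 4, 5}  B2 = {0, 1, 2, 3, 5}
Tree: B1–B2

Every bag has size at most 5, so the width is 5 − 1 = 4 and tw(G) ≤ 4. For the lower bound, the 5 vertices {0, 1, 2, 3, 5} are pairwise adjacent, and any tree decomposition puts a clique entirely inside one bag — forcing width ≥ 4. Hence tw(G) = 4 exactly.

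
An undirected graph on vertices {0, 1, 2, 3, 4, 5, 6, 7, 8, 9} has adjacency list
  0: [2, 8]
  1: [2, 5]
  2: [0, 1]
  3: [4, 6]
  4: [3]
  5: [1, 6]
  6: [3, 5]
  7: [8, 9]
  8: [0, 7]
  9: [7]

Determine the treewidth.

1

A width-1 tree decomposition is:
Bags: B1 = {7, 9}  B2 = {7, 8}  B3 = {0, 8}  B4 = {0, 2}  B5 = {1, 2}  B6 = {1, 5}  B7 = {5, 6}  B8 = {3, 6}  B9 = {3, 4}
Tree: B1–B2, B2–B3, B3–B4, B4–B5, B5–B6, B6–B7, B7–B8, B8–B9
The largest bag has 2 vertices, giving width 1; this decomposition certifies tw(G) ≤ 1. Since G has at least one edge (e.g. 9–7), it is not an edgeless graph, so tw(G) ≥ 1. Therefore the treewidth is 1.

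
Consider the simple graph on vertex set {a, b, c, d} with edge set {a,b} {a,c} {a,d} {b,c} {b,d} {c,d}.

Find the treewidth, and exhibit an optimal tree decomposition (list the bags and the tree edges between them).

With just one bag of size 4, the width is 4 − 1 = 3, so tw(G) ≤ 3. Conversely, {a, b, c, d} is a clique of size 4, and the vertices of any clique must share a bag in every tree decomposition; so some bag has ≥ 4 vertices and tw(G) ≥ 3. The upper and lower bounds meet at 3, so that is the treewidth.

Treewidth 3.
One such decomposition:
Bags: B1 = {a, b, c, d}
Tree: (single bag)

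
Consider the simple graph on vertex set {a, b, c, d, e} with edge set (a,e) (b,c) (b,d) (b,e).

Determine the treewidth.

A width-1 tree decomposition is:
Bags: B1 = {b, e}  B2 = {b, c}  B3 = {b, d}  B4 = {a, e}
Tree: B1–B2, B1–B3, B1–B4
Every bag has size at most 2, so the width is 2 − 1 = 1 and tw(G) ≤ 1. Since G has at least one edge (e.g. e–b), it is not an edgeless graph, so tw(G) ≥ 1. Hence tw(G) = 1 exactly.

1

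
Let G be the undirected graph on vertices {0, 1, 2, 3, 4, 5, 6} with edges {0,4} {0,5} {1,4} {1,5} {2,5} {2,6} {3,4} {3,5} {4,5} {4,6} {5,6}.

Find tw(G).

A width-2 tree decomposition is:
Bags: B1 = {3, 4, 5}  B2 = {4, 5, 6}  B3 = {2, 5, 6}  B4 = {0, 4, 5}  B5 = {1, 4, 5}
Tree: B1–B2, B2–B3, B2–B4, B2–B5
The largest bag has 3 vertices, giving width 2; this decomposition certifies tw(G) ≤ 2. Conversely, {2, 5, 6} is a clique of size 3, and the vertices of any clique must share a bag in every tree decomposition; so some bag has ≥ 3 vertices and tw(G) ≥ 2. Hence tw(G) = 2 exactly.

2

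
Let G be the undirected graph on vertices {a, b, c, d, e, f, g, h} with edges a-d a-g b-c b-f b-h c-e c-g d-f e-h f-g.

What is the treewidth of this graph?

2

A width-2 tree decomposition is:
Bags: B1 = {b, e, h}  B2 = {b, c, e}  B3 = {b, c, f}  B4 = {c, f, g}  B5 = {d, f, g}  B6 = {a, d, g}
Tree: B1–B2, B2–B3, B3–B4, B4–B5, B5–B6
The largest bag has 3 vertices, giving width 2; this decomposition certifies tw(G) ≤ 2. Since h–e–c–b–h is a cycle in G, G is not acyclic. Forests are exactly the graphs of treewidth ≤ 1, so tw(G) ≥ 2. Combining the bounds, tw(G) = 2.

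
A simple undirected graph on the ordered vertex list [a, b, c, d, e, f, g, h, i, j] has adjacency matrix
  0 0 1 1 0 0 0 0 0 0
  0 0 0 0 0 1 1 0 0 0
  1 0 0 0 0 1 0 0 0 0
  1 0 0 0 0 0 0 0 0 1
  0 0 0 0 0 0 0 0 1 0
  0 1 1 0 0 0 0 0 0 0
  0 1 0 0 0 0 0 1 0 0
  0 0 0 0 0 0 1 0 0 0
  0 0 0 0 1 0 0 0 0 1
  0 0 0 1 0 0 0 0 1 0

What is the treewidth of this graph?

A width-1 tree decomposition is:
Bags: B1 = {e, i}  B2 = {i, j}  B3 = {d, j}  B4 = {a, d}  B5 = {a, c}  B6 = {c, f}  B7 = {b, f}  B8 = {b, g}  B9 = {g, h}
Tree: B1–B2, B2–B3, B3–B4, B4–B5, B5–B6, B6–B7, B7–B8, B8–B9
Every bag has size at most 2, so the width is 2 − 1 = 1 and tw(G) ≤ 1. G has an edge, so its treewidth is at least 1. Hence tw(G) = 1 exactly.

1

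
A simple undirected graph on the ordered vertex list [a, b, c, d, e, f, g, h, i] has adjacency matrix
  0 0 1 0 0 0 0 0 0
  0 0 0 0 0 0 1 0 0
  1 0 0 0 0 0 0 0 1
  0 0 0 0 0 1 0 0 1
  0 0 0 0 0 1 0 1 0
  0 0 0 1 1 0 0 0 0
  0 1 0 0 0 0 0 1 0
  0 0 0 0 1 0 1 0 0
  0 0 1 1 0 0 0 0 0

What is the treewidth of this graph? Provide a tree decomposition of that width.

Treewidth 1.
Bags: B1 = {b, g}  B2 = {g, h}  B3 = {e, h}  B4 = {e, f}  B5 = {d, f}  B6 = {d, i}  B7 = {c, i}  B8 = {a, c}
Tree: B1–B2, B2–B3, B3–B4, B4–B5, B5–B6, B6–B7, B7–B8

Each bag holds 2 vertices, so the decomposition has width 1, which upper-bounds the treewidth. Since G has at least one edge (e.g. b–g), it is not an edgeless graph, so tw(G) ≥ 1. Combining the bounds, tw(G) = 1.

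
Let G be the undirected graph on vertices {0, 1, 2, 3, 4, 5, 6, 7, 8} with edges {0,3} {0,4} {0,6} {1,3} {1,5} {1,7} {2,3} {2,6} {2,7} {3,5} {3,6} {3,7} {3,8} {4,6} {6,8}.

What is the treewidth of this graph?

2

A width-2 tree decomposition is:
Bags: B1 = {2, 3, 6}  B2 = {3, 6, 8}  B3 = {0, 3, 6}  B4 = {2, 3, 7}  B5 = {0, 4, 6}  B6 = {1, 3, 7}  B7 = {1, 3, 5}
Tree: B1–B2, B2–B3, B1–B4, B3–B5, B4–B6, B6–B7
The largest bag has 3 vertices, giving width 2; this decomposition certifies tw(G) ≤ 2. For the lower bound, the 3 vertices {1, 3, 5} are pairwise adjacent, and any tree decomposition puts a clique entirely inside one bag — forcing width ≥ 2. The upper and lower bounds meet at 2, so that is the treewidth.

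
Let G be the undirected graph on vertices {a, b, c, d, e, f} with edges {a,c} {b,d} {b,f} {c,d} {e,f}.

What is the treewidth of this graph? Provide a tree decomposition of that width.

Treewidth 1.
One such decomposition:
Bags: B1 = {e, f}  B2 = {b, f}  B3 = {b, d}  B4 = {c, d}  B5 = {a, c}
Tree: B1–B2, B2–B3, B3–B4, B4–B5

Each bag holds 2 vertices, so the decomposition has width 1, which upper-bounds the treewidth. G has an edge, so its treewidth is at least 1. Hence tw(G) = 1 exactly.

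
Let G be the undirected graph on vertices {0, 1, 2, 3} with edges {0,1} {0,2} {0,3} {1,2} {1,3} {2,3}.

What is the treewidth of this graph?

3

A width-3 tree decomposition is:
Bags: B1 = {0, 1, 2, 3}
Tree: (single bag)
With just one bag of size 4, the width is 4 − 1 = 3, so tw(G) ≤ 3. Conversely, {0, 1, 2, 3} is a clique of size 4, and the vertices of any clique must share a bag in every tree decomposition; so some bag has ≥ 4 vertices and tw(G) ≥ 3. The upper and lower bounds meet at 3, so that is the treewidth.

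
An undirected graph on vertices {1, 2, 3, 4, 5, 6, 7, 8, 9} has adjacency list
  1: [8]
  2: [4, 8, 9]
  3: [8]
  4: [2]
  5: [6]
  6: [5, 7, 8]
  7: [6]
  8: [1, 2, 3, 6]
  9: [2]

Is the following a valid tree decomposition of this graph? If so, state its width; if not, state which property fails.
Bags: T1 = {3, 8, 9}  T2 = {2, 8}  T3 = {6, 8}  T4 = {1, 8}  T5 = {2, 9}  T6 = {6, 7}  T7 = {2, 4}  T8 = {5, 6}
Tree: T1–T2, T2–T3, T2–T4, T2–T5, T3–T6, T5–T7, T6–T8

No — bags containing vertex 9 are not connected in the tree.

A tree decomposition must satisfy three properties: every vertex lies in some bag; for every edge, both endpoints lie together in some bag; and for every vertex, the bags containing it form a connected subtree. Here bags containing vertex 9 are not connected in the tree, so the decomposition is invalid.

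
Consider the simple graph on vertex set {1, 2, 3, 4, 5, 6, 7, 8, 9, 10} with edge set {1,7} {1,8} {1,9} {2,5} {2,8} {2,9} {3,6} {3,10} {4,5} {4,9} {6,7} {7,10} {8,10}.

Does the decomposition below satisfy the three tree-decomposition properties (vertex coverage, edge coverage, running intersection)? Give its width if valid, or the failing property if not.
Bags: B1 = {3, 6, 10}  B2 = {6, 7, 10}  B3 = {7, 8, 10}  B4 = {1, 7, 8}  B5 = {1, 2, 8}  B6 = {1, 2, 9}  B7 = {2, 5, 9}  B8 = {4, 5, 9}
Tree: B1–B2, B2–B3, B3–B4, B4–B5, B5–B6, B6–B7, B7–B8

Vertex coverage: the bags together contain {1, 2, 3, 4, 5, 6, 7, 8, 9, 10}, the full vertex set. Edge coverage: each edge of G has both endpoints in at least one bag. Running intersection: for every vertex, the bags containing it form a connected subtree. All three properties hold, so this is a valid tree decomposition of width max|bag| − 1 = 2, and hence tw(G) ≤ 2.

Yes; width 2.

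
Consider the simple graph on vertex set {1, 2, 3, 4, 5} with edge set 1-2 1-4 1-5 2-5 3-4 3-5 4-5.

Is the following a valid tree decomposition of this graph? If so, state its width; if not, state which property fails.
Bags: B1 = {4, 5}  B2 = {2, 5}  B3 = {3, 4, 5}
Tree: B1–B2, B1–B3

No — vertex 1 appears in no bag.

A tree decomposition must satisfy three properties: every vertex lies in some bag; for every edge, both endpoints lie together in some bag; and for every vertex, the bags containing it form a connected subtree. Here vertex 1 appears in no bag, so the decomposition is invalid.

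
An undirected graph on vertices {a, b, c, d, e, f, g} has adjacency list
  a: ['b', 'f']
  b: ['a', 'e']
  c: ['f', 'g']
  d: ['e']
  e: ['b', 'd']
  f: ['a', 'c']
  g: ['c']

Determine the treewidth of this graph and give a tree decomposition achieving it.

Treewidth 1.
One optimal decomposition is:
Bags: B1 = {d, e}  B2 = {b, e}  B3 = {a, b}  B4 = {a, f}  B5 = {c, f}  B6 = {c, g}
Tree: B1–B2, B2–B3, B3–B4, B4–B5, B5–B6

Every bag has size at most 2, so the width is 2 − 1 = 1 and tw(G) ≤ 1. Since G has at least one edge (e.g. d–e), it is not an edgeless graph, so tw(G) ≥ 1. Combining the bounds, tw(G) = 1.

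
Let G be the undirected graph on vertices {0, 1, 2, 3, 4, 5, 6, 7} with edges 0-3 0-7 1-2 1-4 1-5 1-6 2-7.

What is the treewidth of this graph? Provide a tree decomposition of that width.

Treewidth 1.
One optimal decomposition is:
Bags: B1 = {1, 6}  B2 = {1, 2}  B3 = {1, 4}  B4 = {2, 7}  B5 = {0, 7}  B6 = {1, 5}  B7 = {0, 3}
Tree: B1–B2, B1–B3, B2–B4, B4–B5, B2–B6, B5–B7

Every bag has size at most 2, so the width is 2 − 1 = 1 and tw(G) ≤ 1. Since G has at least one edge (e.g. 1–6), it is not an edgeless graph, so tw(G) ≥ 1. Hence tw(G) = 1 exactly.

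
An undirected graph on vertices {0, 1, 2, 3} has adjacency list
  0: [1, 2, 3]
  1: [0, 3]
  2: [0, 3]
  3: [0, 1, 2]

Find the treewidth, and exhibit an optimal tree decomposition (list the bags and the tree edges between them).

Treewidth 2.
One optimal decomposition is:
Bags: B1 = {0, 2, 3}  B2 = {0, 1, 3}
Tree: B1–B2

The largest bag has 3 vertices, giving width 2; this decomposition certifies tw(G) ≤ 2. On the other hand G contains the 3-clique {0, 1, 3}. A clique must lie in a single bag of any decomposition, so no decomposition can have width below 2. Combining the bounds, tw(G) = 2.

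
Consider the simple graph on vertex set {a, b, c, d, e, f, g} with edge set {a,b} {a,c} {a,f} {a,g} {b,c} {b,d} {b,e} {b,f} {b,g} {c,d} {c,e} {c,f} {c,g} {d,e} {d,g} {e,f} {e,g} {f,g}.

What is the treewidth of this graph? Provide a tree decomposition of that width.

The largest bag has 5 vertices, giving width 4; this decomposition certifies tw(G) ≤ 4. For the lower bound, the 5 vertices {b, c, d, e, g} are pairwise adjacent, and any tree decomposition puts a clique entirely inside one bag — forcing width ≥ 4. Hence tw(G) = 4 exactly.

Treewidth 4.
One optimal decomposition is:
Bags: B1 = {a, b, c, f, g}  B2 = {b, c, e, f, g}  B3 = {b, c, d, e, g}
Tree: B1–B2, B2–B3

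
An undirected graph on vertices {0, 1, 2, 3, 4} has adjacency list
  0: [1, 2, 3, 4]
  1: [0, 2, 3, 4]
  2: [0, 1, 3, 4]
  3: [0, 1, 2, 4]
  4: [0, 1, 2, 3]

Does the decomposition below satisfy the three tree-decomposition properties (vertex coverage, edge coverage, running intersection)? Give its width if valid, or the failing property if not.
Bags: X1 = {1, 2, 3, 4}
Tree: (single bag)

A tree decomposition must satisfy three properties: every vertex lies in some bag; for every edge, both endpoints lie together in some bag; and for every vertex, the bags containing it form a connected subtree. Here vertex 0 appears in no bag, so the decomposition is invalid.

No — vertex 0 appears in no bag.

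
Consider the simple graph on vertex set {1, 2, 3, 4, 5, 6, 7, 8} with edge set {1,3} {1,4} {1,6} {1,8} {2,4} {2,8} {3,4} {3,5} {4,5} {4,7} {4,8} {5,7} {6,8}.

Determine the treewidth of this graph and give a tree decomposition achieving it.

Each bag holds 3 vertices, so the decomposition has width 2, which upper-bounds the treewidth. On the other hand G contains the 3-clique {1, 4, 8}. A clique must lie in a single bag of any decomposition, so no decomposition can have width below 2. Therefore the treewidth is 2.

Treewidth 2.
Bags: B1 = {1, 3, 4}  B2 = {1, 4, 8}  B3 = {3, 4, 5}  B4 = {1, 6, 8}  B5 = {2, 4, 8}  B6 = {4, 5, 7}
Tree: B1–B2, B1–B3, B2–B4, B2–B5, B3–B6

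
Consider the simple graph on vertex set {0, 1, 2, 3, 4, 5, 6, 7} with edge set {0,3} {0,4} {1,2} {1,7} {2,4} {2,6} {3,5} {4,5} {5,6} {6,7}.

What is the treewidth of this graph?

A width-2 tree decomposition is:
Bags: B1 = {0, 3, 5}  B2 = {0, 4, 5}  B3 = {4, 5, 6}  B4 = {2, 4, 6}  B5 = {2, 6, 7}  B6 = {1, 2, 7}
Tree: B1–B2, B2–B3, B3–B4, B4–B5, B5–B6
Every bag has size at most 3, so the width is 3 − 1 = 2 and tw(G) ≤ 2. For the lower bound, G contains the cycle 3–0–4–5–3, so G is not a forest; only forests have treewidth ≤ 1, hence tw(G) ≥ 2. Therefore the treewidth is 2.

2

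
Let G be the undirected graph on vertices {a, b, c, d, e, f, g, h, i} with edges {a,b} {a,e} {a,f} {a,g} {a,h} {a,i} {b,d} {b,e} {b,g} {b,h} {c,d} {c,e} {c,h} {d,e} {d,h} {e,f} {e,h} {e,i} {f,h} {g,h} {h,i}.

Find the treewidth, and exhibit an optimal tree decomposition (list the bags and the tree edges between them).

The largest bag has 4 vertices, giving width 3; this decomposition certifies tw(G) ≤ 3. On the other hand G contains the 4-clique {a, b, g, h}. A clique must lie in a single bag of any decomposition, so no decomposition can have width below 3. The upper and lower bounds meet at 3, so that is the treewidth.

Treewidth 3.
One optimal decomposition is:
Bags: B1 = {a, e, f, h}  B2 = {a, b, e, h}  B3 = {a, e, h, i}  B4 = {a, b, g, h}  B5 = {b, d, e, h}  B6 = {c, d, e, h}
Tree: B1–B2, B2–B3, B2–B4, B2–B5, B5–B6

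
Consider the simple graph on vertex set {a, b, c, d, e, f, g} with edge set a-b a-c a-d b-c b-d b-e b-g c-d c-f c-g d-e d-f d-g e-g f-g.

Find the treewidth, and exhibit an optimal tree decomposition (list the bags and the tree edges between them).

Each bag holds 4 vertices, so the decomposition has width 3, which upper-bounds the treewidth. For the lower bound, the 4 vertices {b, d, e, g} are pairwise adjacent, and any tree decomposition puts a clique entirely inside one bag — forcing width ≥ 3. The upper and lower bounds meet at 3, so that is the treewidth.

Treewidth 3.
Bags: B1 = {b, c, d, g}  B2 = {c, d, f, g}  B3 = {b, d, e, g}  B4 = {a, b, c, d}
Tree: B1–B2, B1–B3, B1–B4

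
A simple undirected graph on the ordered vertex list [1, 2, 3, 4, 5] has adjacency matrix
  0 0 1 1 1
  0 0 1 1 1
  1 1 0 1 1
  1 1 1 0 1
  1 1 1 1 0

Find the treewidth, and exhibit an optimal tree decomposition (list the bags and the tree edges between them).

The largest bag has 4 vertices, giving width 3; this decomposition certifies tw(G) ≤ 3. On the other hand G contains the 4-clique {1, 3, 4, 5}. A clique must lie in a single bag of any decomposition, so no decomposition can have width below 3. Therefore the treewidth is 3.

Treewidth 3.
One optimal decomposition is:
Bags: B1 = {2, 3, 4, 5}  B2 = {1, 3, 4, 5}
Tree: B1–B2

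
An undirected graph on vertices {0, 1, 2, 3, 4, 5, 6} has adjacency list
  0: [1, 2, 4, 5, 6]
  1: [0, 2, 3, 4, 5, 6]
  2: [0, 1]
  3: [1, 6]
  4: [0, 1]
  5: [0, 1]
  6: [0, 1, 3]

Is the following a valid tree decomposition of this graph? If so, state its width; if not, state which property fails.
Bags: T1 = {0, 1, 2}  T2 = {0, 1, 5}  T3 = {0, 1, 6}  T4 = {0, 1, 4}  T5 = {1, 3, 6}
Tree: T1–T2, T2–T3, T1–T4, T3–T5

Checking the three conditions: (i) the bags cover all of {0, 1, 2, 3, 4, 5, 6}; (ii) for each edge, some bag contains both endpoints; (iii) the bags containing any fixed vertex form a subtree. All hold, so the decomposition is valid with width 3 − 1 = 2.

Yes; width 2.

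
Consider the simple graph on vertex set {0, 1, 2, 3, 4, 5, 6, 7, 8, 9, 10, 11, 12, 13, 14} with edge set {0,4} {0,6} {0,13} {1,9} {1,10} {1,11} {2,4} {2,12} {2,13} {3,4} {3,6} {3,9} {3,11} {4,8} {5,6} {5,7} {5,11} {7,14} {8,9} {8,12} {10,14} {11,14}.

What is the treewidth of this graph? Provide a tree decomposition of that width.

Treewidth 3.
One optimal decomposition is:
Bags: B1 = {1, 7, 10, 14}  B2 = {1, 7, 11, 14}  B3 = {1, 5, 7, 11}  B4 = {1, 5, 9, 11}  B5 = {3, 5, 9, 11}  B6 = {3, 5, 6, 9}  B7 = {3, 6, 8, 9}  B8 = {3, 4, 6, 8}  B9 = {0, 4, 6, 8}  B10 = {0, 4, 8, 12}  B11 = {0, 2, 4, 12}  B12 = {0, 2, 12, 13}
Tree: B1–B2, B2–B3, B3–B4, B4–B5, B5–B6, B6–B7, B7–B8, B8–B9, B9–B10, B10–B11, B11–B12

Each bag holds 4 vertices, so the decomposition has width 3, which upper-bounds the treewidth. For the lower bound: the 4 vertex sets {7,10,14}, {1}, {11}, {3,5,6,9} are disjoint, each induces a connected subgraph, and every pair is joined by at least one edge of G. Contracting each set to a single vertex therefore yields K_{4} as a minor, and since treewidth is minor-monotone, tw(G) ≥ tw(K_{4}) = 3. Therefore the treewidth is 3.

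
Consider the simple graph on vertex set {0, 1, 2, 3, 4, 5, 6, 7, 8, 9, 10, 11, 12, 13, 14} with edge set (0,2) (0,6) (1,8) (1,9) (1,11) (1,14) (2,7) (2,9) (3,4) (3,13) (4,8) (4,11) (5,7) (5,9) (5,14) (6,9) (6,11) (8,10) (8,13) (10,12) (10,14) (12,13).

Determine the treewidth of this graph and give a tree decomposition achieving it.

Treewidth 3.
One optimal decomposition is:
Bags: B1 = {3, 10, 12, 13}  B2 = {3, 8, 10, 13}  B3 = {3, 4, 8, 10}  B4 = {4, 8, 10, 14}  B5 = {1, 4, 8, 14}  B6 = {1, 4, 11, 14}  B7 = {1, 5, 11, 14}  B8 = {1, 5, 9, 11}  B9 = {5, 6, 9, 11}  B10 = {5, 6, 7, 9}  B11 = {2, 6, 7, 9}  B12 = {0, 2, 6, 7}
Tree: B1–B2, B2–B3, B3–B4, B4–B5, B5–B6, B6–B7, B7–B8, B8–B9, B9–B10, B10–B11, B11–B12

Each bag holds 4 vertices, so the decomposition has width 3, which upper-bounds the treewidth. For the lower bound: the 4 vertex sets {3,12,13}, {10}, {8}, {1,4,11,14} are disjoint, each induces a connected subgraph, and every pair is joined by at least one edge of G. Contracting each set to a single vertex therefore yields K_{4} as a minor, and since treewidth is minor-monotone, tw(G) ≥ tw(K_{4}) = 3. The upper and lower bounds meet at 3, so that is the treewidth.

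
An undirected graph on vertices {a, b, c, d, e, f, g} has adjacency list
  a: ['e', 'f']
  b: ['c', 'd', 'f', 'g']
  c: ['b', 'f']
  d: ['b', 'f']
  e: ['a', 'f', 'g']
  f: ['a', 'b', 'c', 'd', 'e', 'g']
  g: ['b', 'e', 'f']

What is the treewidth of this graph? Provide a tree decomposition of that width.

Treewidth 2.
One such decomposition:
Bags: B1 = {e, f, g}  B2 = {b, f, g}  B3 = {b, d, f}  B4 = {b, c, f}  B5 = {a, e, f}
Tree: B1–B2, B2–B3, B3–B4, B1–B5

Every bag has size at most 3, so the width is 3 − 1 = 2 and tw(G) ≤ 2. Conversely, {e, f, g} is a clique of size 3, and the vertices of any clique must share a bag in every tree decomposition; so some bag has ≥ 3 vertices and tw(G) ≥ 2. The upper and lower bounds meet at 2, so that is the treewidth.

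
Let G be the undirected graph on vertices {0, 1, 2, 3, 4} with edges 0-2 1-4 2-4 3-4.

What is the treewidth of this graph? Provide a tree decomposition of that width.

Treewidth 1.
One optimal decomposition is:
Bags: B1 = {0, 2}  B2 = {2, 4}  B3 = {1, 4}  B4 = {3, 4}
Tree: B1–B2, B2–B3, B3–B4

Every bag has size at most 2, so the width is 2 − 1 = 1 and tw(G) ≤ 1. G has an edge, so its treewidth is at least 1. Therefore the treewidth is 1.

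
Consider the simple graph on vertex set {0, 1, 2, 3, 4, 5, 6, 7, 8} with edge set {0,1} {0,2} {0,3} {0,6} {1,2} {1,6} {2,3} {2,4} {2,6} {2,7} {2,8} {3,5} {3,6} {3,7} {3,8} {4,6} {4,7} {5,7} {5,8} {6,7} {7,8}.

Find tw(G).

A width-3 tree decomposition is:
Bags: B1 = {0, 2, 3, 6}  B2 = {2, 3, 6, 7}  B3 = {0, 1, 2, 6}  B4 = {2, 3, 7, 8}  B5 = {2, 4, 6, 7}  B6 = {3, 5, 7, 8}
Tree: B1–B2, B1–B3, B2–B4, B2–B5, B4–B6
Each bag holds 4 vertices, so the decomposition has width 3, which upper-bounds the treewidth. For the lower bound, the 4 vertices {2, 3, 7, 8} are pairwise adjacent, and any tree decomposition puts a clique entirely inside one bag — forcing width ≥ 3. Hence tw(G) = 3 exactly.

3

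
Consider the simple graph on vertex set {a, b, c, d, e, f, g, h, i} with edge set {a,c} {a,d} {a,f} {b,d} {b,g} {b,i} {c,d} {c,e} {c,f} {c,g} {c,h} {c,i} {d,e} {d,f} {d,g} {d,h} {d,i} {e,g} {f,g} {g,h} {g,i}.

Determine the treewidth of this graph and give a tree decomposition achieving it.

Every bag has size at most 4, so the width is 4 − 1 = 3 and tw(G) ≤ 3. On the other hand G contains the 4-clique {c, d, e, g}. A clique must lie in a single bag of any decomposition, so no decomposition can have width below 3. Combining the bounds, tw(G) = 3.

Treewidth 3.
One such decomposition:
Bags: B1 = {c, d, f, g}  B2 = {c, d, e, g}  B3 = {c, d, g, i}  B4 = {a, c, d, f}  B5 = {b, d, g, i}  B6 = {c, d, g, h}
Tree: B1–B2, B1–B3, B1–B4, B3–B5, B2–B6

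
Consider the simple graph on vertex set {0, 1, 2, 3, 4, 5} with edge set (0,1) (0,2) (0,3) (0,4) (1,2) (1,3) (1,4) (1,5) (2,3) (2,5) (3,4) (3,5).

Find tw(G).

A width-3 tree decomposition is:
Bags: B1 = {0, 1, 2, 3}  B2 = {1, 2, 3, 5}  B3 = {0, 1, 3, 4}
Tree: B1–B2, B1–B3
The largest bag has 4 vertices, giving width 3; this decomposition certifies tw(G) ≤ 3. For the lower bound, the 4 vertices {0, 1, 2, 3} are pairwise adjacent, and any tree decomposition puts a clique entirely inside one bag — forcing width ≥ 3. The upper and lower bounds meet at 3, so that is the treewidth.

3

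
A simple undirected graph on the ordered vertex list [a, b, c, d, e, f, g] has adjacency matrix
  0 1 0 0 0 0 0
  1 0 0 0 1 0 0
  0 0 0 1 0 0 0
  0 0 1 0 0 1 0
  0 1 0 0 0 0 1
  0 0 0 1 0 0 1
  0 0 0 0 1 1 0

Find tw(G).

A width-1 tree decomposition is:
Bags: B1 = {a, b}  B2 = {b, e}  B3 = {e, g}  B4 = {f, g}  B5 = {d, f}  B6 = {c, d}
Tree: B1–B2, B2–B3, B3–B4, B4–B5, B5–B6
Each bag holds 2 vertices, so the decomposition has width 1, which upper-bounds the treewidth. G has an edge, so its treewidth is at least 1. Therefore the treewidth is 1.

1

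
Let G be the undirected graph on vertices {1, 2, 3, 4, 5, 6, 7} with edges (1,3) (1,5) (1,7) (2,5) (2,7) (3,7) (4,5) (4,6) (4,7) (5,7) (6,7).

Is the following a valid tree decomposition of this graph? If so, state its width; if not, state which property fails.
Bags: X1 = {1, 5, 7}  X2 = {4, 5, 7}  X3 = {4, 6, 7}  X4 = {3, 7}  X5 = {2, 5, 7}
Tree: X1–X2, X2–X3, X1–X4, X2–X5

A tree decomposition must satisfy three properties: every vertex lies in some bag; for every edge, both endpoints lie together in some bag; and for every vertex, the bags containing it form a connected subtree. Here edge (1,3) lies in no bag, so the decomposition is invalid.

No — edge (1,3) lies in no bag.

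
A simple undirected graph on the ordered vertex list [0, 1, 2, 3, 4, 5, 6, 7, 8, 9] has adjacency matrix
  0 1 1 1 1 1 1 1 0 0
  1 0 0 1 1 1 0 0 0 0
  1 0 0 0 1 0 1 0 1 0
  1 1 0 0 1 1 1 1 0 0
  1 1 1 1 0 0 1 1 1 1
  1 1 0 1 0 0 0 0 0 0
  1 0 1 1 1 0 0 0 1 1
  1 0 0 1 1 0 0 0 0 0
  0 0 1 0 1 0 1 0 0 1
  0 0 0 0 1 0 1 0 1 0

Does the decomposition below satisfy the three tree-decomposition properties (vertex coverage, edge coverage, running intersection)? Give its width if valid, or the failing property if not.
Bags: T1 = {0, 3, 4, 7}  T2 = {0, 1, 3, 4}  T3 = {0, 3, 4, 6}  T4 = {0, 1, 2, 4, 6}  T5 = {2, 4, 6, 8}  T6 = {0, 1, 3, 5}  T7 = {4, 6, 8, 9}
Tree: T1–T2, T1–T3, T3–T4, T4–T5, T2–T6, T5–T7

No — bags containing vertex 1 are not connected in the tree.

A tree decomposition must satisfy three properties: every vertex lies in some bag; for every edge, both endpoints lie together in some bag; and for every vertex, the bags containing it form a connected subtree. Here bags containing vertex 1 are not connected in the tree, so the decomposition is invalid.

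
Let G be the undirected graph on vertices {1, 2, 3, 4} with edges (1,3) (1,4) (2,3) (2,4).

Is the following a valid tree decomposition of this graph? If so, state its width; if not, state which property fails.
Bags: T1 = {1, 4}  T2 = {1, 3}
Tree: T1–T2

No — vertex 2 appears in no bag.

A tree decomposition must satisfy three properties: every vertex lies in some bag; for every edge, both endpoints lie together in some bag; and for every vertex, the bags containing it form a connected subtree. Here vertex 2 appears in no bag, so the decomposition is invalid.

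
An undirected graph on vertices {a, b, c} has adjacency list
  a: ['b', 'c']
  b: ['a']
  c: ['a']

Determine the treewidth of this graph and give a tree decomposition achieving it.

The largest bag has 2 vertices, giving width 1; this decomposition certifies tw(G) ≤ 1. Since G has at least one edge (e.g. a–c), it is not an edgeless graph, so tw(G) ≥ 1. Therefore the treewidth is 1.

Treewidth 1.
One such decomposition:
Bags: B1 = {a, c}  B2 = {a, b}
Tree: B1–B2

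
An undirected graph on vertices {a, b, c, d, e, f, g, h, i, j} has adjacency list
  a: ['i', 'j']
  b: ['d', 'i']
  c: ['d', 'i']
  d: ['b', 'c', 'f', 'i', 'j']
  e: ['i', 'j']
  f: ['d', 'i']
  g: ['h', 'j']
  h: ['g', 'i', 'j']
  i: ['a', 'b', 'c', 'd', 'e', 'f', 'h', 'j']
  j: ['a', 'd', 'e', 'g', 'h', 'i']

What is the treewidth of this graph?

A width-2 tree decomposition is:
Bags: B1 = {e, i, j}  B2 = {d, i, j}  B3 = {d, f, i}  B4 = {h, i, j}  B5 = {g, h, j}  B6 = {b, d, i}  B7 = {a, i, j}  B8 = {c, d, i}
Tree: B1–B2, B2–B3, B2–B4, B4–B5, B2–B6, B2–B7, B2–B8
Each bag holds 3 vertices, so the decomposition has width 2, which upper-bounds the treewidth. For the lower bound, the 3 vertices {g, h, j} are pairwise adjacent, and any tree decomposition puts a clique entirely inside one bag — forcing width ≥ 2. The upper and lower bounds meet at 2, so that is the treewidth.

2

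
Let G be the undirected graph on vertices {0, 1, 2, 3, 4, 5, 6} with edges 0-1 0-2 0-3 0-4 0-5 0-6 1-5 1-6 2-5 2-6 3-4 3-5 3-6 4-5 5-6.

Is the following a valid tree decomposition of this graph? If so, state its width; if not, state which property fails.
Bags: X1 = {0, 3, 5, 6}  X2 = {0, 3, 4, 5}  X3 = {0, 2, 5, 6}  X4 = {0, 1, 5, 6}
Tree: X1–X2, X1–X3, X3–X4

Vertex coverage: the bags together contain {0, 1, 2, 3, 4, 5, 6}, the full vertex set. Edge coverage: each edge of G has both endpoints in at least one bag. Running intersection: for every vertex, the bags containing it form a connected subtree. All three properties hold, so this is a valid tree decomposition of width max|bag| − 1 = 3, and hence tw(G) ≤ 3.

Yes; width 3.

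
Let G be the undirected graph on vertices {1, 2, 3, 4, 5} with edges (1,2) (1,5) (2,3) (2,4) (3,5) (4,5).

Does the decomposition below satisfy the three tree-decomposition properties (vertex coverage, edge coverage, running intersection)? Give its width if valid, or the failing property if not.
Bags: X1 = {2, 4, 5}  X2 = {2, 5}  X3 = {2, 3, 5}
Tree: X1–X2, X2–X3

No — vertex 1 appears in no bag.

A tree decomposition must satisfy three properties: every vertex lies in some bag; for every edge, both endpoints lie together in some bag; and for every vertex, the bags containing it form a connected subtree. Here vertex 1 appears in no bag, so the decomposition is invalid.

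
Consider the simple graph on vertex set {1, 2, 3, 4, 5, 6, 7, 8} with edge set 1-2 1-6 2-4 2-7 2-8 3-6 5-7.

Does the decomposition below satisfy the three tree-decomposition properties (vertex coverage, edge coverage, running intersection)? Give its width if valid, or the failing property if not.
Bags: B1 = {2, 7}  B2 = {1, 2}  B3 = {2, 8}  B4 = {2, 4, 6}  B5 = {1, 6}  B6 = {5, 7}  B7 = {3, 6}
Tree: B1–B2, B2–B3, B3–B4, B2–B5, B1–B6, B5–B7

A tree decomposition must satisfy three properties: every vertex lies in some bag; for every edge, both endpoints lie together in some bag; and for every vertex, the bags containing it form a connected subtree. Here bags containing vertex 6 are not connected in the tree, so the decomposition is invalid.

No — bags containing vertex 6 are not connected in the tree.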